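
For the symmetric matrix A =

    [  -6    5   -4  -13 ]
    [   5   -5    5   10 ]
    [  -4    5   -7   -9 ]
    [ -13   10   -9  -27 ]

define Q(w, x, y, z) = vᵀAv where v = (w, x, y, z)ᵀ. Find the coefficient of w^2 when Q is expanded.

-6

The coefficient of w^2 is the diagonal entry A[1,1] = -6.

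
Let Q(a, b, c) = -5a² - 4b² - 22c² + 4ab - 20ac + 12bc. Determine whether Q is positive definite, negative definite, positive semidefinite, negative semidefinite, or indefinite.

negative definite

The symmetric matrix of Q is A = [[-5, 2, -10], [2, -4, 6], [-10, 6, -22]].
Leading principal minors: Δ_1 = -5, Δ_2 = 16, Δ_3 = -12.
The signs alternate starting with Δ_1 < 0, so by Sylvester's criterion Q is negative definite.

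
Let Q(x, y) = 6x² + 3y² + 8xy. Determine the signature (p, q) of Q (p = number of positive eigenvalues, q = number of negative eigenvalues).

(2, 0)

The associated matrix is A = [[6, 4], [4, 3]].
Symmetric row and column elimination reduces A to a congruent diagonal form with pivots 6, 1/3.
That gives 2 positive pivots.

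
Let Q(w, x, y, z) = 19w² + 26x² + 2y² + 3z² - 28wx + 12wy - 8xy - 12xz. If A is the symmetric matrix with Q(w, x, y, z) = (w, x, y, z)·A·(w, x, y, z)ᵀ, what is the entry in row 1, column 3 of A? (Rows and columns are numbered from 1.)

6

The coefficient of w·y in Q is 12. For a symmetric A this equals A[1,3] + A[3,1] = 2·A[1,3].
So A[1,3] = 12/2 = 6.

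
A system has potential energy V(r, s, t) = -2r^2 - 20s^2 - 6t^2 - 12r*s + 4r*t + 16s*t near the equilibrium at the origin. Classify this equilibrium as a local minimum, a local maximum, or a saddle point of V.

local maximum

The Hessian at the origin is H = [[-4, -12, 4], [-12, -40, 16], [4, 16, -12]].
Applying the same elementary operations to the rows and columns of H produces a congruent diagonal matrix with entries -4, -4, -4.
So there are 3 negative pivots.
H is negative definite, so the origin is a strict local maximum.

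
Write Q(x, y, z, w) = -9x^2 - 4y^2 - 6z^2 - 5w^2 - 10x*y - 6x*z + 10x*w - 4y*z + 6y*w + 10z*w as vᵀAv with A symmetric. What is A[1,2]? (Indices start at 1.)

-5

The coefficient of x·y in Q is -10. For a symmetric A this equals A[1,2] + A[2,1] = 2·A[1,2].
So A[1,2] = -10/2 = -5.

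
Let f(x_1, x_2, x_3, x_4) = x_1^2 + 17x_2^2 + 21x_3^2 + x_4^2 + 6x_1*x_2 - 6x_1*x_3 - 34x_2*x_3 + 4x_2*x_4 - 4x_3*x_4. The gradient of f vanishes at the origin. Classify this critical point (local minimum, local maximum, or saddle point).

The Hessian at the origin is H = [[2, 6, -6, 0], [6, 34, -34, 4], [-6, -34, 42, -4], [0, 4, -4, 2]].
Row-reducing H symmetrically gives the diagonal entries 2, 16, 8, 1.
So there are 4 positive pivots.
H is positive definite, so the origin is a strict local minimum.

local minimum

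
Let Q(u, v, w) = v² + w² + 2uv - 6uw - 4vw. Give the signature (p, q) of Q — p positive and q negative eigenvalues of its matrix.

The symmetric matrix is A = [[0, 1, -3], [1, 1, -2], [-3, -2, 1]].
By Sylvester's law of inertia any congruent diagonalization of A has 1 positive, 2 negative and 0 zero entries.

(1, 2)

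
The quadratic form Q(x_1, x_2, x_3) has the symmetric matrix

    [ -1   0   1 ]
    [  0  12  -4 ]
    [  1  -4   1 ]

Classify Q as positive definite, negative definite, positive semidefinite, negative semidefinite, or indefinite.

Symmetric row and column elimination reduces A to a congruent diagonal form with pivots -1, 12, 2/3.
So there are 2 positive, 1 negative pivots.
Hence Q is indefinite.

indefinite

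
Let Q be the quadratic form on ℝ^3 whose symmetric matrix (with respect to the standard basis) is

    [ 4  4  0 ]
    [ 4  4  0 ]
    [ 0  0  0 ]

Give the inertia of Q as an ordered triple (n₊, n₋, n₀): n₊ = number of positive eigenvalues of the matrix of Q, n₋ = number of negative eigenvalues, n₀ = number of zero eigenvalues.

Row-reducing A symmetrically gives the diagonal entries 4, 0, 0.
That gives 1 positive, 2 zero pivots.

(1, 0, 2)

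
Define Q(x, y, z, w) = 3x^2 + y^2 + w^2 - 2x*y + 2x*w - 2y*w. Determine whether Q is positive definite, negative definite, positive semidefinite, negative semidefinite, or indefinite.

The associated matrix is A = [[3, -1, 0, 1], [-1, 1, 0, -1], [0, 0, 0, 0], [1, -1, 0, 1]].
Symmetric row and column elimination reduces A to a congruent diagonal form with pivots 3, 2/3, 0, 0.
So there are 2 positive, 2 zero pivots.
Hence Q is positive semidefinite.

positive semidefinite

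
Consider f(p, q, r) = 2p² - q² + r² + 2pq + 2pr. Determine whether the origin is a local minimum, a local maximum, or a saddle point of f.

saddle point

The Hessian at the origin is H = [[4, 2, 2], [2, -2, 0], [2, 0, 2]].
An LDLᵀ factorisation of H has diagonal entries 4, -3, 4/3.
So there are 2 positive, 1 negative pivots.
H is indefinite, so the origin is a saddle point.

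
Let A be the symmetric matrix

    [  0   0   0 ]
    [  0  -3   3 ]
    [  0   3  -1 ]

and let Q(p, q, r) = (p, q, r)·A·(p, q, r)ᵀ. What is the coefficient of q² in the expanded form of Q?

The coefficient of q² is the diagonal entry A[2,2] = -3.

-3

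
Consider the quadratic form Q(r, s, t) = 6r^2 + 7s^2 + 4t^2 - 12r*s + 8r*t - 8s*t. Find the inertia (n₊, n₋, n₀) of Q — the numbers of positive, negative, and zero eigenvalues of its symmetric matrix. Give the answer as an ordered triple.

(3, 0, 0)

The associated matrix is A = [[6, -6, 4], [-6, 7, -4], [4, -4, 4]].
Congruent diagonalization of A (simultaneous row and column reduction) yields pivots 6, 1, 4/3.
Counting signs: 3 positive.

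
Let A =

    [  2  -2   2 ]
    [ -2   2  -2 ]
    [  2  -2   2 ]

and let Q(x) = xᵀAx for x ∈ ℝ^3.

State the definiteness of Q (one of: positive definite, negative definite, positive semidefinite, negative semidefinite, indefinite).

positive semidefinite

Symmetric row and column elimination reduces A to a congruent diagonal form with pivots 2, 0, 0.
That gives 1 positive, 2 zero pivots.
Hence Q is positive semidefinite.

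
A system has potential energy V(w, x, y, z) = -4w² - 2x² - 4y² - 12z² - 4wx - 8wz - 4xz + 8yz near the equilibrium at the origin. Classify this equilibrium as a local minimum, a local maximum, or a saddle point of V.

The Hessian at the origin is H = [[-8, -4, 0, -8], [-4, -4, 0, -4], [0, 0, -8, 8], [-8, -4, 8, -24]].
An LDLᵀ factorisation of H has diagonal entries -8, -2, -8, -8.
That gives 4 negative pivots.
H is negative definite, so the origin is a strict local maximum.

local maximum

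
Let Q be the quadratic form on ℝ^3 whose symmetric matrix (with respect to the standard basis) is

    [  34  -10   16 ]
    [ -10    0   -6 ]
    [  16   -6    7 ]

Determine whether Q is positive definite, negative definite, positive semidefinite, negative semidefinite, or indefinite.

indefinite

Applying the same elementary operations to the rows and columns of A produces a congruent diagonal matrix with entries 34, -50/17, 1/25.
Counting signs: 2 positive, 1 negative.
Hence Q is indefinite.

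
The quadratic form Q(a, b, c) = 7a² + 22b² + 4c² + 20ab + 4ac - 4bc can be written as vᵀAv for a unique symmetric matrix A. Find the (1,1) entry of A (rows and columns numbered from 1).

The coefficient of a² in Q is 7, and that is exactly A[1,1].

7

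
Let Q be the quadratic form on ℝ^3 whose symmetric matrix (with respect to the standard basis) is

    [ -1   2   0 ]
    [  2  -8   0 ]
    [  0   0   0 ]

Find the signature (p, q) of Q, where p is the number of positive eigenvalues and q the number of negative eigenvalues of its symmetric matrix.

(0, 2)

Symmetric row and column elimination reduces A to a congruent diagonal form with pivots -1, -4, 0.
Counting signs: 2 negative, 1 zero.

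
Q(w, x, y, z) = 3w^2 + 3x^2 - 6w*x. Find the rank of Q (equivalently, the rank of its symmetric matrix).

1

The symmetric matrix is A = [[3, -3, 0, 0], [-3, 3, 0, 0], [0, 0, 0, 0], [0, 0, 0, 0]].
Row-reducing A symmetrically gives the diagonal entries 3, 0, 0, 0.
That gives 1 positive, 3 zero pivots.
The rank is the number of nonzero pivots: 1.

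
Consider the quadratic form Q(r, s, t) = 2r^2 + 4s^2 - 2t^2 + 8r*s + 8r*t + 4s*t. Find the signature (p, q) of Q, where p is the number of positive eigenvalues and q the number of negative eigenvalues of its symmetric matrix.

(1, 2)

The associated matrix is A = [[2, 4, 4], [4, 4, 2], [4, 2, -2]].
Applying the same elementary operations to the rows and columns of A produces a congruent diagonal matrix with entries 2, -4, -1.
That gives 1 positive, 2 negative pivots.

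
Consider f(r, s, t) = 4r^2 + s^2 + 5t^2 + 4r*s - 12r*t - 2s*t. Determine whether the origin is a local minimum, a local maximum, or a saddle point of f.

The Hessian at the origin is H = [[8, 4, -12], [4, 2, -2], [-12, -2, 10]].
H is indefinite, so the origin is a saddle point.

saddle point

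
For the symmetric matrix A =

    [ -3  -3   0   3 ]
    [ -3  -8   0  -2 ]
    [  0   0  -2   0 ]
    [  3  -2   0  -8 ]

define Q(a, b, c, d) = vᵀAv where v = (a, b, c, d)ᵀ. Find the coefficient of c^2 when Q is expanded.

-2

The coefficient of c^2 is the diagonal entry A[3,3] = -2.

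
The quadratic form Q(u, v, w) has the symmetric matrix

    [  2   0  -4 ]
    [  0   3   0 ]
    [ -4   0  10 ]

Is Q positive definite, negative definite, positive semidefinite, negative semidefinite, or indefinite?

Applying the same elementary operations to the rows and columns of A produces a congruent diagonal matrix with entries 2, 3, 2.
So there are 3 positive pivots.
Hence Q is positive definite.

positive definite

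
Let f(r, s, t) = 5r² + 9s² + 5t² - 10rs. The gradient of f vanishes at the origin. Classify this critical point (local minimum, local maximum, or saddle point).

local minimum

The Hessian at the origin is H = [[10, -10, 0], [-10, 18, 0], [0, 0, 10]].
Applying the same elementary operations to the rows and columns of H produces a congruent diagonal matrix with entries 10, 8, 10.
So there are 3 positive pivots.
H is positive definite, so the origin is a strict local minimum.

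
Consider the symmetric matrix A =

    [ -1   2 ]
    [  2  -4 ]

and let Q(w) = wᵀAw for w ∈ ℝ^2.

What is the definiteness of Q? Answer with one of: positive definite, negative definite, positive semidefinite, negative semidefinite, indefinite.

negative semidefinite

Congruent diagonalization of A (simultaneous row and column reduction) yields pivots -1, 0.
That gives 1 negative, 1 zero pivots.
Hence Q is negative semidefinite.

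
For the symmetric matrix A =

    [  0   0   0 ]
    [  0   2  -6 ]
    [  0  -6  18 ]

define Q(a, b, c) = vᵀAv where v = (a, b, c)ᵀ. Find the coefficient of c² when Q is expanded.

18

The coefficient of c² is the diagonal entry A[3,3] = 18.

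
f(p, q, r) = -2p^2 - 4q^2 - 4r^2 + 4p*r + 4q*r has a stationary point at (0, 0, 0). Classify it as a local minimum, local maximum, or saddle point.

The Hessian at the origin is H = [[-4, 0, 4], [0, -8, 4], [4, 4, -8]].
An LDLᵀ factorisation of H has diagonal entries -4, -8, -2.
That gives 3 negative pivots.
H is negative definite, so the origin is a strict local maximum.

local maximum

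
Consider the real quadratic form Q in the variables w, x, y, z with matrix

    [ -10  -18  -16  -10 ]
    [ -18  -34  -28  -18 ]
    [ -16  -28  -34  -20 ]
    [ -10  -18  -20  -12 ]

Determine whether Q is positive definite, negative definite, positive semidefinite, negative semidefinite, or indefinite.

Congruent diagonalization of A (simultaneous row and column reduction) yields pivots -10, -8/5, -8, 0.
That gives 3 negative, 1 zero pivots.
Hence Q is negative semidefinite.

negative semidefinite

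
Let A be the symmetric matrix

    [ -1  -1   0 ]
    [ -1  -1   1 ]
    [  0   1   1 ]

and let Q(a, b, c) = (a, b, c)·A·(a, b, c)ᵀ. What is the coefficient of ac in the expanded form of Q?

0

The coefficient of ac is A[1,3] + A[3,1] = 2·0 = 0.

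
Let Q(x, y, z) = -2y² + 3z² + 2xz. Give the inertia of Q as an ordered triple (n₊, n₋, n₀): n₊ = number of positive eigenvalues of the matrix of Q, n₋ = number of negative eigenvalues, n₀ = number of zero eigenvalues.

(1, 2, 0)

The symmetric matrix is A = [[0, 0, 1], [0, -2, 0], [1, 0, 3]].
By Sylvester's law of inertia any congruent diagonalization of A has 1 positive, 2 negative and 0 zero entries.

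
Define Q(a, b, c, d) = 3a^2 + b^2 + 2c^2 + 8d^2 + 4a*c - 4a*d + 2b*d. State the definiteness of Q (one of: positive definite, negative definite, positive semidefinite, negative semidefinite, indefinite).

positive definite

The symmetric matrix of Q is A = [[3, 0, 2, -2], [0, 1, 0, 1], [2, 0, 2, 0], [-2, 1, 0, 8]].
Leading principal minors: Δ_1 = 3, Δ_2 = 3, Δ_3 = 2, Δ_4 = 6.
All leading principal minors are positive, so by Sylvester's criterion Q is positive definite.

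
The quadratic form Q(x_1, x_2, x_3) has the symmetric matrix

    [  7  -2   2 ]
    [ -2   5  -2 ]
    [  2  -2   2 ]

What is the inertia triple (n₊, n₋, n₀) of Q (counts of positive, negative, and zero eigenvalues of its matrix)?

Congruent diagonalization of A (simultaneous row and column reduction) yields pivots 7, 31/7, 30/31.
That gives 3 positive pivots.

(3, 0, 0)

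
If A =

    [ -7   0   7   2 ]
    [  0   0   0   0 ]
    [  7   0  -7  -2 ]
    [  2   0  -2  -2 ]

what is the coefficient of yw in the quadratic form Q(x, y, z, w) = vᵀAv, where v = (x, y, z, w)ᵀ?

0

The coefficient of yw is A[2,4] + A[4,2] = 2·0 = 0.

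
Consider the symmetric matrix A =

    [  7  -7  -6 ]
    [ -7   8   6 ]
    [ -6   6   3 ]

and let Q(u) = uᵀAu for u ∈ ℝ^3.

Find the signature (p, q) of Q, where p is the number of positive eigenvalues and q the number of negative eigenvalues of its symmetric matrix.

Congruent diagonalization of A (simultaneous row and column reduction) yields pivots 7, 1, -15/7.
Counting signs: 2 positive, 1 negative.

(2, 1)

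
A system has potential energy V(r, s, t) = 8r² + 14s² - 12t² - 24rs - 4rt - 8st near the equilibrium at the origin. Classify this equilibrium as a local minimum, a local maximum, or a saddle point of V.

The Hessian at the origin is H = [[16, -24, -4], [-24, 28, -8], [-4, -8, -24]].
Applying the same elementary operations to the rows and columns of H produces a congruent diagonal matrix with entries 16, -8, -1/2.
Counting signs: 1 positive, 2 negative.
H is indefinite, so the origin is a saddle point.

saddle point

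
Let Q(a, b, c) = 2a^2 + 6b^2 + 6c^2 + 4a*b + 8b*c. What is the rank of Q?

3

Write A = [[2, 2, 0], [2, 6, 4], [0, 4, 6]].
Congruent diagonalization of A (simultaneous row and column reduction) yields pivots 2, 4, 2.
So there are 3 positive pivots.
The rank is the number of nonzero pivots: 3.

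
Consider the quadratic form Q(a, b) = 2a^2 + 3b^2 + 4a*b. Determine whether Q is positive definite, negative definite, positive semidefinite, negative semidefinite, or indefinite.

positive definite

Write A = [[2, 2], [2, 3]].
Symmetric row and column elimination reduces A to a congruent diagonal form with pivots 2, 1.
That gives 2 positive pivots.
Hence Q is positive definite.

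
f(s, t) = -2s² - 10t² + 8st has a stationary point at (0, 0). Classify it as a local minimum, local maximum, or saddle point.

The Hessian at the origin is H = [[-4, 8], [8, -20]].
det H = -4·-20 − (8)² = 16 > 0 and H[1,1] = -4 < 0, so H is negative definite.
Therefore the origin is a local maximum.

local maximum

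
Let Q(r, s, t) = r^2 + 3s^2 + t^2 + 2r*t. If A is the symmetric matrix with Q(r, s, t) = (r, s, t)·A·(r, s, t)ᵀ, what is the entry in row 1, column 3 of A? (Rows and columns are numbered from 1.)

1

The coefficient of r·t in Q is 2. For a symmetric A this equals A[1,3] + A[3,1] = 2·A[1,3].
So A[1,3] = 2/2 = 1.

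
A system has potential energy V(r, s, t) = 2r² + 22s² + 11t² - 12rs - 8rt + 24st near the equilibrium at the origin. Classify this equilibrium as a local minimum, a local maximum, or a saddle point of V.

local minimum

The Hessian at the origin is H = [[4, -12, -8], [-12, 44, 24], [-8, 24, 22]].
Applying the same elementary operations to the rows and columns of H produces a congruent diagonal matrix with entries 4, 8, 6.
That gives 3 positive pivots.
H is positive definite, so the origin is a strict local minimum.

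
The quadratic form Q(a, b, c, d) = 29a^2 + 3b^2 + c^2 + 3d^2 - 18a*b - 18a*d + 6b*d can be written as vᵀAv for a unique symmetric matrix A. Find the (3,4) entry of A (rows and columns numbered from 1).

The coefficient of c·d in Q is 0. For a symmetric A this equals A[3,4] + A[4,3] = 2·A[3,4].
So A[3,4] = 0/2 = 0.

0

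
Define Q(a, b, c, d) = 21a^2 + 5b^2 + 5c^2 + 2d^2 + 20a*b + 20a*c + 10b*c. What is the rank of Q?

3

The symmetric matrix is A = [[21, 10, 10, 0], [10, 5, 5, 0], [10, 5, 5, 0], [0, 0, 0, 2]].
Symmetric row and column elimination reduces A to a congruent diagonal form with pivots 21, 5/21, 0, 2.
So there are 3 positive, 1 zero pivots.
The rank is the number of nonzero pivots: 3.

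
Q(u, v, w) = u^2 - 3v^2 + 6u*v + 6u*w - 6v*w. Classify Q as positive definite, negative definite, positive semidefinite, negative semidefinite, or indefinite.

The symmetric matrix is A = [[1, 3, 3], [3, -3, -3], [3, -3, 0]].
Row-reducing A symmetrically gives the diagonal entries 1, -12, 3.
That gives 2 positive, 1 negative pivots.
Hence Q is indefinite.

indefinite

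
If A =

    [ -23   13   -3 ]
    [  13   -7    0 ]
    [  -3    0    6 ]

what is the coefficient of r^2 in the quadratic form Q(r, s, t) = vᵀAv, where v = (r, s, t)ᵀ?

-23

The coefficient of r^2 is the diagonal entry A[1,1] = -23.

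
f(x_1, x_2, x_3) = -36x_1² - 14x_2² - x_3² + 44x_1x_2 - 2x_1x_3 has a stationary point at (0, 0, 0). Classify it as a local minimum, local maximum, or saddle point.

The Hessian at the origin is H = [[-72, 44, -2], [44, -28, 0], [-2, 0, -2]].
Congruent diagonalization of H (simultaneous row and column reduction) yields pivots -72, -10/9, -3/5.
Counting signs: 3 negative.
H is negative definite, so the origin is a strict local maximum.

local maximum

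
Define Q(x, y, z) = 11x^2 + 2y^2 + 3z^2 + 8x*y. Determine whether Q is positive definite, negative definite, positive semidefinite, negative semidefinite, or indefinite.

Write A = [[11, 4, 0], [4, 2, 0], [0, 0, 3]].
Symmetric row and column elimination reduces A to a congruent diagonal form with pivots 11, 6/11, 3.
So there are 3 positive pivots.
Hence Q is positive definite.

positive definite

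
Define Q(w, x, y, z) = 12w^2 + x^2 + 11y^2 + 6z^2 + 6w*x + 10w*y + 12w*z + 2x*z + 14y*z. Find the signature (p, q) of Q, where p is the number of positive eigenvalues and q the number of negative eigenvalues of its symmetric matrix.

The symmetric matrix is A = [[12, 3, 5, 6], [3, 1, 0, 1], [5, 0, 11, 7], [6, 1, 7, 6]].
Applying the same elementary operations to the rows and columns of A produces a congruent diagonal matrix with entries 12, 1/4, 8/3, 1/2.
Counting signs: 4 positive.

(4, 0)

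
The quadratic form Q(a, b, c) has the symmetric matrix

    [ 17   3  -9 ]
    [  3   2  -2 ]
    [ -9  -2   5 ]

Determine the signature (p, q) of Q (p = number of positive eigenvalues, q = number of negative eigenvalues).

Row-reducing A symmetrically gives the diagonal entries 17, 25/17, 3/25.
That gives 3 positive pivots.

(3, 0)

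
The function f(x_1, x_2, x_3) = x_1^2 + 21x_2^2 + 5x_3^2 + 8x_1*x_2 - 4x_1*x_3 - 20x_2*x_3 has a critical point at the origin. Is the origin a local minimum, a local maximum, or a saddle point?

The Hessian at the origin is H = [[2, 8, -4], [8, 42, -20], [-4, -20, 10]].
Congruent diagonalization of H (simultaneous row and column reduction) yields pivots 2, 10, 2/5.
Counting signs: 3 positive.
H is positive definite, so the origin is a strict local minimum.

local minimum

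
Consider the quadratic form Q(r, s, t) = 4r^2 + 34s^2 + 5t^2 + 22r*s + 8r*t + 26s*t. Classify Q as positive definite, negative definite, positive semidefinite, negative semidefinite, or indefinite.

indefinite

Write A = [[4, 11, 4], [11, 34, 13], [4, 13, 5]].
Applying the same elementary operations to the rows and columns of A produces a congruent diagonal matrix with entries 4, 15/4, -1/15.
So there are 2 positive, 1 negative pivots.
Hence Q is indefinite.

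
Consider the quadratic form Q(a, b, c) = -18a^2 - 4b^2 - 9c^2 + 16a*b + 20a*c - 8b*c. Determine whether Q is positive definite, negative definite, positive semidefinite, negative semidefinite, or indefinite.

The associated matrix is A = [[-18, 8, 10], [8, -4, -4], [10, -4, -9]].
Row-reducing A symmetrically gives the diagonal entries -18, -4/9, -3.
So there are 3 negative pivots.
Hence Q is negative definite.

negative definite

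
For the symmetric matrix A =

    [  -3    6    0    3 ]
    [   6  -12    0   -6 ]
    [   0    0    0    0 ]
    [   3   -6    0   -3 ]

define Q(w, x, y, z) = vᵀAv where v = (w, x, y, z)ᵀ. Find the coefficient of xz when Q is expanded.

-12

The coefficient of xz is A[2,4] + A[4,2] = 2·(-6) = -12.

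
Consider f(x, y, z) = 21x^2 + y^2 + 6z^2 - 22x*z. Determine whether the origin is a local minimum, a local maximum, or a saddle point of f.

local minimum

The Hessian at the origin is H = [[42, 0, -22], [0, 2, 0], [-22, 0, 12]].
Congruent diagonalization of H (simultaneous row and column reduction) yields pivots 42, 2, 10/21.
Counting signs: 3 positive.
H is positive definite, so the origin is a strict local minimum.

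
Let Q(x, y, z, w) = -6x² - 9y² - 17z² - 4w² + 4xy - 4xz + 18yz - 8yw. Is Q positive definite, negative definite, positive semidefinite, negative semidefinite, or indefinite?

negative definite

The symmetric matrix of Q is A = [[-6, 2, -2, 0], [2, -9, 9, -4], [-2, 9, -17, 0], [0, -4, 0, -4]].
Leading principal minors: Δ_1 = -6, Δ_2 = 50, Δ_3 = -400, Δ_4 = 32.
The signs alternate starting with Δ_1 < 0, so by Sylvester's criterion Q is negative definite.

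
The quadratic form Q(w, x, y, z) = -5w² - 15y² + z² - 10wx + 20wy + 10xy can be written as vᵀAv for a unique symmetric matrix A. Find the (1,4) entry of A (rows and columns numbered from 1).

The coefficient of w·z in Q is 0. For a symmetric A this equals A[1,4] + A[4,1] = 2·A[1,4].
So A[1,4] = 0/2 = 0.

0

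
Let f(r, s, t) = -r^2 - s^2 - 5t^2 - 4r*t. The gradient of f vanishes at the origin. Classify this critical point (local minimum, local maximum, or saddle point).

The Hessian at the origin is H = [[-2, 0, -4], [0, -2, 0], [-4, 0, -10]].
An LDLᵀ factorisation of H has diagonal entries -2, -2, -2.
That gives 3 negative pivots.
H is negative definite, so the origin is a strict local maximum.

local maximum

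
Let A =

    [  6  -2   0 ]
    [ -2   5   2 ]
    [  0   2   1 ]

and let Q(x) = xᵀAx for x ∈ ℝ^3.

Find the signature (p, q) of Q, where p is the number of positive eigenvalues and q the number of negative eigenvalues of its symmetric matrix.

An LDLᵀ factorisation of A has diagonal entries 6, 13/3, 1/13.
Counting signs: 3 positive.

(3, 0)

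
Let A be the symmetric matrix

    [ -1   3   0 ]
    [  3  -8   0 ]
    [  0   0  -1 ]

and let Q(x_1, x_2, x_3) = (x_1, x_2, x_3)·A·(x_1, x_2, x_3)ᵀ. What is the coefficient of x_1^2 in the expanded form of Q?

-1

The coefficient of x_1^2 is the diagonal entry A[1,1] = -1.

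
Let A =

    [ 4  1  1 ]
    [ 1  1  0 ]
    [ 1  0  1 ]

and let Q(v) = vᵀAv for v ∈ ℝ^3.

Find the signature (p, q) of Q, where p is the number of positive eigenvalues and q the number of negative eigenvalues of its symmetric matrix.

(3, 0)

Row-reducing A symmetrically gives the diagonal entries 4, 3/4, 2/3.
That gives 3 positive pivots.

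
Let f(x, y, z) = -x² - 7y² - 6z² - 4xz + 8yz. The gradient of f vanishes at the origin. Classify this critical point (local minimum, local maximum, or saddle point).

saddle point

The Hessian at the origin is H = [[-2, 0, -4], [0, -14, 8], [-4, 8, -12]].
Symmetric row and column elimination reduces H to a congruent diagonal form with pivots -2, -14, 4/7.
That gives 1 positive, 2 negative pivots.
H is indefinite, so the origin is a saddle point.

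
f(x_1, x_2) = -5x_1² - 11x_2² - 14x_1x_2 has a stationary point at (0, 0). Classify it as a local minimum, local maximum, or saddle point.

The Hessian at the origin is H = [[-10, -14], [-14, -22]].
det H = -10·-22 − (-14)² = 24 > 0 and H[1,1] = -10 < 0, so H is negative definite.
Therefore the origin is a local maximum.

local maximum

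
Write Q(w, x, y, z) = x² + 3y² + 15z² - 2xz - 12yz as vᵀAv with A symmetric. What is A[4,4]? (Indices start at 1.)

15

The coefficient of z² in Q is 15, and that is exactly A[4,4].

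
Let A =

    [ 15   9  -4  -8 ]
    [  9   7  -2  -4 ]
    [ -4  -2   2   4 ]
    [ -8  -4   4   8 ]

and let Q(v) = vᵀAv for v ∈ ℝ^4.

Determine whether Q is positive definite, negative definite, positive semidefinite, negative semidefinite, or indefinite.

Row-reducing A symmetrically gives the diagonal entries 15, 8/5, 5/6, 0.
Counting signs: 3 positive, 1 zero.
Hence Q is positive semidefinite.

positive semidefinite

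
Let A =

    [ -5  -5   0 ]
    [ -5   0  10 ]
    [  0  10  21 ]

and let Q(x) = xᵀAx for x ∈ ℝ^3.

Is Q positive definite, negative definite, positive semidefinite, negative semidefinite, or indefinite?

indefinite

Congruent diagonalization of A (simultaneous row and column reduction) yields pivots -5, 5, 1.
That gives 2 positive, 1 negative pivots.
Hence Q is indefinite.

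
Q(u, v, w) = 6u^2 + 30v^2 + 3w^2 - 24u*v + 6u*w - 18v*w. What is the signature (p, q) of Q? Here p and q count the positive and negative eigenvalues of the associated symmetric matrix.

The symmetric matrix is A = [[6, -12, 3], [-12, 30, -9], [3, -9, 3]].
Congruent diagonalization of A (simultaneous row and column reduction) yields pivots 6, 6, 0.
That gives 2 positive, 1 zero pivots.

(2, 0)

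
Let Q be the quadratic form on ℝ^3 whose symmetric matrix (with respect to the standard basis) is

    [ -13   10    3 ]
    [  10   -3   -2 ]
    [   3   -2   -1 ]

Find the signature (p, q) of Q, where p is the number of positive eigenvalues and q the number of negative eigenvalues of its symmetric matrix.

(1, 2)

Congruent diagonalization of A (simultaneous row and column reduction) yields pivots -13, 61/13, -20/61.
That gives 1 positive, 2 negative pivots.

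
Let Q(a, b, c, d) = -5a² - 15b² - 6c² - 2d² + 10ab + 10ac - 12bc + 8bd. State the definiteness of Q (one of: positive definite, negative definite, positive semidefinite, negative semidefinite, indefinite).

The symmetric matrix is A = [[-5, 5, 5, 0], [5, -15, -6, 4], [5, -6, -6, 0], [0, 4, 0, -2]].
Applying the same elementary operations to the rows and columns of A produces a congruent diagonal matrix with entries -5, -10, -9/10, -2/9.
That gives 4 negative pivots.
Hence Q is negative definite.

negative definite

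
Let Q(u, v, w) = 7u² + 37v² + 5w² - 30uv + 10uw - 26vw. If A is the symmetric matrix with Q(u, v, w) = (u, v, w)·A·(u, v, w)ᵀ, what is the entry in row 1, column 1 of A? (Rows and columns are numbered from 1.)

7

The coefficient of u² in Q is 7, and that is exactly A[1,1].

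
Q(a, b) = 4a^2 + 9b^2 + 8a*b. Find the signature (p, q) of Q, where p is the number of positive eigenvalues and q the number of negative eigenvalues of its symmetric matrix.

Write A = [[4, 4], [4, 9]].
Congruent diagonalization of A (simultaneous row and column reduction) yields pivots 4, 5.
That gives 2 positive pivots.

(2, 0)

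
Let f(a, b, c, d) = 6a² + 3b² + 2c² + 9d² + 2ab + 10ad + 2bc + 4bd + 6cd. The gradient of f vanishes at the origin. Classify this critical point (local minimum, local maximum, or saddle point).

The Hessian at the origin is H = [[12, 2, 0, 10], [2, 6, 2, 4], [0, 2, 4, 6], [10, 4, 6, 18]].
An LDLᵀ factorisation of H has diagonal entries 12, 17/3, 56/17, 4/7.
So there are 4 positive pivots.
H is positive definite, so the origin is a strict local minimum.

local minimum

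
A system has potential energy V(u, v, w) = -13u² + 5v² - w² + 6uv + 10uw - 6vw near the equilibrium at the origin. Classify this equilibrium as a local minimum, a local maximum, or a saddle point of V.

The Hessian at the origin is H = [[-26, 6, 10], [6, 10, -6], [10, -6, -2]].
Row-reducing H symmetrically gives the diagonal entries -26, 148/13, 24/37.
Counting signs: 2 positive, 1 negative.
H is indefinite, so the origin is a saddle point.

saddle point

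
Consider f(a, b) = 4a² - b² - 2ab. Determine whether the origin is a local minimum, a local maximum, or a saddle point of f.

saddle point

The Hessian at the origin is H = [[8, -2], [-2, -2]].
det H = 8·-2 − (-2)² = -20 < 0, so H is indefinite.
Therefore the origin is a saddle point.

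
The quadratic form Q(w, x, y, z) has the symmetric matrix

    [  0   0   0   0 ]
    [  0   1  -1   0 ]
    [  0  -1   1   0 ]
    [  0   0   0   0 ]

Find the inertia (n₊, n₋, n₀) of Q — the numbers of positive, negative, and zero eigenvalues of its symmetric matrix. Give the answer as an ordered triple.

Applying the same elementary operations to the rows and columns of A produces a congruent diagonal matrix with entries 0, 1, 0, 0.
So there are 1 positive, 3 zero pivots.

(1, 0, 3)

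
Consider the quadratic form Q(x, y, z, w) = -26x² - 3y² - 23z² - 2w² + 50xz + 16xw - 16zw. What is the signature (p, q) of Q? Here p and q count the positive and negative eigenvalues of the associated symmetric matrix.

The symmetric matrix is A = [[-26, 0, 25, 8], [0, -3, 0, 0], [25, 0, -23, -8], [8, 0, -8, -2]].
Row-reducing A symmetrically gives the diagonal entries -26, -3, 27/26, 10/27.
So there are 2 positive, 2 negative pivots.

(2, 2)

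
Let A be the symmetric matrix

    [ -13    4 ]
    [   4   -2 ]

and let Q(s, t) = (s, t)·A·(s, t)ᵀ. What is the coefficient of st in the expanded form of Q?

8

The coefficient of st is A[1,2] + A[2,1] = 2·4 = 8.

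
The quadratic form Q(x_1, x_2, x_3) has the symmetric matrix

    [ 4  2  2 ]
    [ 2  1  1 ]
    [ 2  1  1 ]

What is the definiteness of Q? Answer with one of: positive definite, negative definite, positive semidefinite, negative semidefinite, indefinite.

Congruent diagonalization of A (simultaneous row and column reduction) yields pivots 4, 0, 0.
That gives 1 positive, 2 zero pivots.
Hence Q is positive semidefinite.

positive semidefinite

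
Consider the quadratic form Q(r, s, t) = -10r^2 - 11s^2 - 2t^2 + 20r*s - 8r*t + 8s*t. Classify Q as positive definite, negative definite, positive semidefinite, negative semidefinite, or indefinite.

negative definite

Write A = [[-10, 10, -4], [10, -11, 4], [-4, 4, -2]].
Congruent diagonalization of A (simultaneous row and column reduction) yields pivots -10, -1, -2/5.
Counting signs: 3 negative.
Hence Q is negative definite.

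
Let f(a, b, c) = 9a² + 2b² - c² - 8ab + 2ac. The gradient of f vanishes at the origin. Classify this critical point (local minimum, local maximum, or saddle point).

The Hessian at the origin is H = [[18, -8, 2], [-8, 4, 0], [2, 0, -2]].
An LDLᵀ factorisation of H has diagonal entries 18, 4/9, -4.
That gives 2 positive, 1 negative pivots.
H is indefinite, so the origin is a saddle point.

saddle point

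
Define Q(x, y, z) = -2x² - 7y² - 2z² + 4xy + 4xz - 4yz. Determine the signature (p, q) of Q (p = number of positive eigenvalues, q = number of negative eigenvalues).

The associated matrix is A = [[-2, 2, 2], [2, -7, -2], [2, -2, -2]].
Symmetric row and column elimination reduces A to a congruent diagonal form with pivots -2, -5, 0.
That gives 2 negative, 1 zero pivots.

(0, 2)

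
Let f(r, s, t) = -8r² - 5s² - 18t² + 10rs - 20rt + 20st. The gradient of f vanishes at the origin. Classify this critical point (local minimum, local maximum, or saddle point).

saddle point

The Hessian at the origin is H = [[-16, 10, -20], [10, -10, 20], [-20, 20, -36]].
An LDLᵀ factorisation of H has diagonal entries -16, -15/4, 4.
Counting signs: 1 positive, 2 negative.
H is indefinite, so the origin is a saddle point.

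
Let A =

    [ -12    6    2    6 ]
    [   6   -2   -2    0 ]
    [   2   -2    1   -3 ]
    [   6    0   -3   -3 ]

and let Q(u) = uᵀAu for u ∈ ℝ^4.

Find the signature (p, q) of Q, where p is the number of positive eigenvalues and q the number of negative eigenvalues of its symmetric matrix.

(2, 2)

Congruent diagonalization of A (simultaneous row and column reduction) yields pivots -12, 1, 1/3, -12.
That gives 2 positive, 2 negative pivots.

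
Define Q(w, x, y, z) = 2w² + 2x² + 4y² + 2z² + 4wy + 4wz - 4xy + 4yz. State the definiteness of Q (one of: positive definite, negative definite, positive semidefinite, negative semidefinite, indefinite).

Write A = [[2, 0, 2, 2], [0, 2, -2, 0], [2, -2, 4, 2], [2, 0, 2, 2]].
Symmetric row and column elimination reduces A to a congruent diagonal form with pivots 2, 2, 0, 0.
Counting signs: 2 positive, 2 zero.
Hence Q is positive semidefinite.

positive semidefinite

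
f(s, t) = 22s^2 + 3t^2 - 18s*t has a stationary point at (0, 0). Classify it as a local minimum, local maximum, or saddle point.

saddle point

The Hessian at the origin is H = [[44, -18], [-18, 6]].
det H = 44·6 − (-18)² = -60 < 0, so H is indefinite.
Therefore the origin is a saddle point.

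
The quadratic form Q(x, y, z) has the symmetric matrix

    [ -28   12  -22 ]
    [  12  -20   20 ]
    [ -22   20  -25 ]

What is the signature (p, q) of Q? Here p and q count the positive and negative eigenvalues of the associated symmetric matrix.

Congruent diagonalization of A (simultaneous row and column reduction) yields pivots -28, -104/7, -5/26.
Counting signs: 3 negative.

(0, 3)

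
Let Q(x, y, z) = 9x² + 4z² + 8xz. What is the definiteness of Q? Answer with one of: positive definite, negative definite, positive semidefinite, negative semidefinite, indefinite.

positive semidefinite

Write A = [[9, 0, 4], [0, 0, 0], [4, 0, 4]].
Symmetric row and column elimination reduces A to a congruent diagonal form with pivots 9, 0, 20/9.
So there are 2 positive, 1 zero pivots.
Hence Q is positive semidefinite.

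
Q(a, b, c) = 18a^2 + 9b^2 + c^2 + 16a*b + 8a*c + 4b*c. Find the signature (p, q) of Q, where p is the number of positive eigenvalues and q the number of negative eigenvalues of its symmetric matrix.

(3, 0)

Write A = [[18, 8, 4], [8, 9, 2], [4, 2, 1]].
An LDLᵀ factorisation of A has diagonal entries 18, 49/9, 5/49.
So there are 3 positive pivots.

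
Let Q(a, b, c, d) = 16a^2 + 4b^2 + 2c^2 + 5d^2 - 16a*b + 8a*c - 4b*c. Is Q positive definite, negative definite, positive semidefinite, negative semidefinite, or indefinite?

positive semidefinite

The associated matrix is A = [[16, -8, 4, 0], [-8, 4, -2, 0], [4, -2, 2, 0], [0, 0, 0, 5]].
Symmetric row and column elimination reduces A to a congruent diagonal form with pivots 16, 0, 1, 5.
That gives 3 positive, 1 zero pivots.
Hence Q is positive semidefinite.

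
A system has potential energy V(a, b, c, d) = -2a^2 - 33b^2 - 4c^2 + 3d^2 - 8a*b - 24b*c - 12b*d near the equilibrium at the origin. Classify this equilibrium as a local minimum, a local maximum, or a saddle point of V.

The Hessian at the origin is H = [[-4, -8, 0, 0], [-8, -66, -24, -12], [0, -24, -8, 0], [0, -12, 0, 6]].
Symmetric row and column elimination reduces H to a congruent diagonal form with pivots -4, -50, 88/25, -6/11.
So there are 1 positive, 3 negative pivots.
H is indefinite, so the origin is a saddle point.

saddle point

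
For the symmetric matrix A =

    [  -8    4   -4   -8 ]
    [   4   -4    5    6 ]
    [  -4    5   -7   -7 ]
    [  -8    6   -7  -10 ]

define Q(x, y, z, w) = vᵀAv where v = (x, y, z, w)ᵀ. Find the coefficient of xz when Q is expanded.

-8

The coefficient of xz is A[1,3] + A[3,1] = 2·(-4) = -8.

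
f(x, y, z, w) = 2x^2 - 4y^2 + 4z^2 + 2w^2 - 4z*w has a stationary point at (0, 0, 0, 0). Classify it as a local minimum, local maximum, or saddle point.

saddle point

The Hessian at the origin is H = [[4, 0, 0, 0], [0, -8, 0, 0], [0, 0, 8, -4], [0, 0, -4, 4]].
Row-reducing H symmetrically gives the diagonal entries 4, -8, 8, 2.
That gives 3 positive, 1 negative pivots.
H is indefinite, so the origin is a saddle point.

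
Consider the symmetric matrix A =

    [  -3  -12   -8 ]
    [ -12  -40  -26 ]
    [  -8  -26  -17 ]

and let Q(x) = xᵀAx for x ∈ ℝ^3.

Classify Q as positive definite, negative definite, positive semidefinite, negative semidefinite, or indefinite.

indefinite

An LDLᵀ factorisation of A has diagonal entries -3, 8, -1/6.
So there are 1 positive, 2 negative pivots.
Hence Q is indefinite.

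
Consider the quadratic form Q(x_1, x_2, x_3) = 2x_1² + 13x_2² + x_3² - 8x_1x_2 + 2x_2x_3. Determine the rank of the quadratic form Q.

The symmetric matrix is A = [[2, -4, 0], [-4, 13, 1], [0, 1, 1]].
Symmetric row and column elimination reduces A to a congruent diagonal form with pivots 2, 5, 4/5.
Counting signs: 3 positive.
The rank is the number of nonzero pivots: 3.

3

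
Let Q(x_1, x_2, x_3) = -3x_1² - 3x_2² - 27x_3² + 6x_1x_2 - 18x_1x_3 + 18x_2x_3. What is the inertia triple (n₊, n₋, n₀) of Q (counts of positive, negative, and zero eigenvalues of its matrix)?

(0, 1, 2)

The symmetric matrix is A = [[-3, 3, -9], [3, -3, 9], [-9, 9, -27]].
Applying the same elementary operations to the rows and columns of A produces a congruent diagonal matrix with entries -3, 0, 0.
So there are 1 negative, 2 zero pivots.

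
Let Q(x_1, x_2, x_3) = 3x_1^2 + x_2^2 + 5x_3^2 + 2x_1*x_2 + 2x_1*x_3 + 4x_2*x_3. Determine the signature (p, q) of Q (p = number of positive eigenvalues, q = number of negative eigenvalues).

Write A = [[3, 1, 1], [1, 1, 2], [1, 2, 5]].
An LDLᵀ factorisation of A has diagonal entries 3, 2/3, 1/2.
That gives 3 positive pivots.

(3, 0)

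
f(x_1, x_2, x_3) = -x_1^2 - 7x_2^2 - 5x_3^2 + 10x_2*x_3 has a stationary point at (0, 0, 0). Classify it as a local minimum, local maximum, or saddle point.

local maximum

The Hessian at the origin is H = [[-2, 0, 0], [0, -14, 10], [0, 10, -10]].
Congruent diagonalization of H (simultaneous row and column reduction) yields pivots -2, -14, -20/7.
So there are 3 negative pivots.
H is negative definite, so the origin is a strict local maximum.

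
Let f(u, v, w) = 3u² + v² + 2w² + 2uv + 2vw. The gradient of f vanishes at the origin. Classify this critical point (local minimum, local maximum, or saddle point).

The Hessian at the origin is H = [[6, 2, 0], [2, 2, 2], [0, 2, 4]].
Congruent diagonalization of H (simultaneous row and column reduction) yields pivots 6, 4/3, 1.
Counting signs: 3 positive.
H is positive definite, so the origin is a strict local minimum.

local minimum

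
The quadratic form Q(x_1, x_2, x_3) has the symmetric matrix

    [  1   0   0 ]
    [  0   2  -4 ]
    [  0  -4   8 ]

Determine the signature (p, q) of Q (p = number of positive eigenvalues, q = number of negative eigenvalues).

(2, 0)

Symmetric row and column elimination reduces A to a congruent diagonal form with pivots 1, 2, 0.
That gives 2 positive, 1 zero pivots.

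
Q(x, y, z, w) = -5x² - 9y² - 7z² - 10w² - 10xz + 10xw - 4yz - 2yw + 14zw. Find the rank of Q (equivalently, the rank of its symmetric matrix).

The associated matrix is A = [[-5, 0, -5, 5], [0, -9, -2, -1], [-5, -2, -7, 7], [5, -1, 7, -10]].
An LDLᵀ factorisation of A has diagonal entries -5, -9, -14/9, -12/7.
So there are 4 negative pivots.
The rank is the number of nonzero pivots: 4.

4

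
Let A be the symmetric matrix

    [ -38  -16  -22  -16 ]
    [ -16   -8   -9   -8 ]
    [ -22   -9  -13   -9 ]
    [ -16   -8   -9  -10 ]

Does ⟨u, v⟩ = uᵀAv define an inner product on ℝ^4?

no

Leading principal minors: Δ_1 = -38, Δ_2 = 48, Δ_3 = -10, Δ_4 = 20.
The signs alternate starting with Δ_1 < 0, so by Sylvester's criterion Q is negative definite.
⟨·,·⟩ is an inner product exactly when A is positive definite.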